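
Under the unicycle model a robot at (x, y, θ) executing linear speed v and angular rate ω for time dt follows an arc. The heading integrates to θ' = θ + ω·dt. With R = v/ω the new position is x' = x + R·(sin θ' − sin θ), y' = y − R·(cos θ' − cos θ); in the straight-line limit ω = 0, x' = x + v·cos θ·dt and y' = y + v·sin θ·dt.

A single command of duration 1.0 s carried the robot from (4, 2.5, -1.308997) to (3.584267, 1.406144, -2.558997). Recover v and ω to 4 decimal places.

v = 1.2500, ω = -1.2500

Δθ = -2.558997 − -1.308997 = -1.250000
ω = Δθ/dt = -1.250000/1.0 = -1.2500
R = −Δy/(cos θ' − cos θ) = -1.0000
v = R·ω = -1.0000·-1.2500 = 1.2500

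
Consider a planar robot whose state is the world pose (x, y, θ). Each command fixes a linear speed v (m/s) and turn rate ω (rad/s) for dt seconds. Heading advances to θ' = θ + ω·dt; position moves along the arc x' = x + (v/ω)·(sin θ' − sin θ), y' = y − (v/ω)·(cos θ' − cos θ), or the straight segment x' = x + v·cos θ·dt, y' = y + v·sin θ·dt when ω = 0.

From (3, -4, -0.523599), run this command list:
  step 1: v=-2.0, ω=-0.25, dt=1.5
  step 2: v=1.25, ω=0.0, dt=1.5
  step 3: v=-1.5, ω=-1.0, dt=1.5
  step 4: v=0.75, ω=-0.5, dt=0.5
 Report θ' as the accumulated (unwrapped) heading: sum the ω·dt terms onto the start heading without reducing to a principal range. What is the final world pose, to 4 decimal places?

step 1: θ'=-0.8986 (R=8.0000) → pose (0.7404, -2.0535, -0.8986)
step 2: θ'=-0.8986 (straight) → pose (1.9079, -3.5206, -0.8986)
step 3: θ'=-2.3986 (R=1.5000) → pose (2.0669, -1.4818, -2.3986)
step 4: θ'=-2.6486 (R=-1.5000) → pose (1.7620, -1.6985, -2.6486)

(1.7620, -1.6985, -2.6486)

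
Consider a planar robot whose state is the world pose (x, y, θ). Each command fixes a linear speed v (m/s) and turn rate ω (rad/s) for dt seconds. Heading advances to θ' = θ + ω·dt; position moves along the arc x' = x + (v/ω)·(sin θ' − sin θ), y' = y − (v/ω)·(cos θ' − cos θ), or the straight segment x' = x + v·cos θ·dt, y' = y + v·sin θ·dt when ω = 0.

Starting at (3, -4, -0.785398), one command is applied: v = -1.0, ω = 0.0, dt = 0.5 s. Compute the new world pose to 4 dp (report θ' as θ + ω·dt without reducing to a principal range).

(2.6464, -3.6464, -0.7854)

θ' = -0.7854 + 0.0·0.5 = -0.7854
ω = 0 → straight: x' = 3 + -1.0·cos(-0.7854)·0.5 = 2.6464
y' = -4 + -1.0·sin(-0.7854)·0.5 = -3.6464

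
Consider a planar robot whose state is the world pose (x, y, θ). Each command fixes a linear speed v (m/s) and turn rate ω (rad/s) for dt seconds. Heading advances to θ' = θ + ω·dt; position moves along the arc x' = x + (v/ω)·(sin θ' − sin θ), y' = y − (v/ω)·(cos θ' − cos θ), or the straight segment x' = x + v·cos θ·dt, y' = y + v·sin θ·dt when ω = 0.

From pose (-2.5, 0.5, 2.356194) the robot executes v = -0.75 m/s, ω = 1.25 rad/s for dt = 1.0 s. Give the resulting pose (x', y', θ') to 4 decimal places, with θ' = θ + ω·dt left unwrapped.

(-1.8069, 0.3879, 3.6062)

θ' = 2.3562 + 1.25·1.0 = 3.6062
R = v/ω = -0.75/1.25 = -0.6000
x' = -2.5 + -0.6000·(sin 3.6062 − sin 2.3562) = -1.8069
y' = 0.5 − -0.6000·(cos 3.6062 − cos 2.3562) = 0.3879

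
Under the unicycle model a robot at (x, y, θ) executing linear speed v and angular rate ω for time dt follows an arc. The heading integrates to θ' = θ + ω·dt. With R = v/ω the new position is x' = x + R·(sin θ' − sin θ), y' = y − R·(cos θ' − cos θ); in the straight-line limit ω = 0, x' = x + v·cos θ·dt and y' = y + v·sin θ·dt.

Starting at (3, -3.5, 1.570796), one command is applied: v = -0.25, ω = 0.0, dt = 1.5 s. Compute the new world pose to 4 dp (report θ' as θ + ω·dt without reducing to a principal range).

(3.0000, -3.8750, 1.5708)

θ' = 1.5708 + 0.0·1.5 = 1.5708
ω = 0 → straight: x' = 3 + -0.25·cos(1.5708)·1.5 = 3.0000
y' = -3.5 + -0.25·sin(1.5708)·1.5 = -3.8750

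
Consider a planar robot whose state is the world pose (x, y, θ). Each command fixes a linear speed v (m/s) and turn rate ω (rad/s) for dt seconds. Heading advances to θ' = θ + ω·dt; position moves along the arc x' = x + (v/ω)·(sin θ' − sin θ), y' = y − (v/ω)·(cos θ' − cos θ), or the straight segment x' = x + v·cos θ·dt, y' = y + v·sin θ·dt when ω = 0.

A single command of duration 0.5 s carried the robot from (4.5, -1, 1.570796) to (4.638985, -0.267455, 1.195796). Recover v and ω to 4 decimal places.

Δθ = 1.195796 − 1.570796 = -0.375000
ω = Δθ/dt = -0.375000/0.5 = -0.7500
R = −Δy/(cos θ' − cos θ) = -2.0000
v = R·ω = -2.0000·-0.7500 = 1.5000

v = 1.5000, ω = -0.7500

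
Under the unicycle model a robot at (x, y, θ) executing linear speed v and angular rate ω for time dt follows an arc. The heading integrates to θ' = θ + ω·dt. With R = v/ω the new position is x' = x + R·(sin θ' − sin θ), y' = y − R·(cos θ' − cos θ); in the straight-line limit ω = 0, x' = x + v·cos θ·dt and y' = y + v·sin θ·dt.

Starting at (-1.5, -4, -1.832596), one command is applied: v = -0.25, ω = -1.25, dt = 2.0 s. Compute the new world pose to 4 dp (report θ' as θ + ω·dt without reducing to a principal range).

(-1.1211, -3.9776, -4.3326)

θ' = -1.8326 + -1.25·2.0 = -4.3326
R = v/ω = -0.25/-1.25 = 0.2000
x' = -1.5 + 0.2000·(sin -4.3326 − sin -1.8326) = -1.1211
y' = -4 − 0.2000·(cos -4.3326 − cos -1.8326) = -3.9776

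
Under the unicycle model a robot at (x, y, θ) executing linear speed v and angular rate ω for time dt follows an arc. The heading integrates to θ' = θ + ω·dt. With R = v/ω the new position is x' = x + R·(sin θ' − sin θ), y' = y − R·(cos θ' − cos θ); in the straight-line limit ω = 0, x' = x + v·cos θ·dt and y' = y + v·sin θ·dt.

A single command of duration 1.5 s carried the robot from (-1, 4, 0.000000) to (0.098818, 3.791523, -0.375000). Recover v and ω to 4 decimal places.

v = 0.7500, ω = -0.2500

Δθ = -0.375000 − 0.000000 = -0.375000
ω = Δθ/dt = -0.375000/1.5 = -0.2500
R = Δx/(sin θ' − sin θ) = -3.0000
v = R·ω = -3.0000·-0.2500 = 0.7500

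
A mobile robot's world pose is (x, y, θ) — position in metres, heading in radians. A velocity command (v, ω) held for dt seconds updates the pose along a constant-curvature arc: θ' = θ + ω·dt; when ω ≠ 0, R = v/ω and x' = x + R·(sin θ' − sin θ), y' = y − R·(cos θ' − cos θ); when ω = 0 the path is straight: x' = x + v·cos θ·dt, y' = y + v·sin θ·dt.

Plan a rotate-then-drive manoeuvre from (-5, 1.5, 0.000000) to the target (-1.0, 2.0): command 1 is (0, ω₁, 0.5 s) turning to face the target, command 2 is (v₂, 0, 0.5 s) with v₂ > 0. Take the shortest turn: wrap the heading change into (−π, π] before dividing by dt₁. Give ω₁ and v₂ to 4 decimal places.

heading to target = atan2(2−1.5, -1−-5) = 0.1244
Δθ = wrap(0.1244 − 0.0000) = 0.1244; ω₁ = Δθ/dt₁ = 0.2487
distance = √((-1−-5)² + (2−1.5)²) = 4.0311; v₂ = distance/dt₂ = 8.0623

ω₁ = 0.2487, v₂ = 8.0623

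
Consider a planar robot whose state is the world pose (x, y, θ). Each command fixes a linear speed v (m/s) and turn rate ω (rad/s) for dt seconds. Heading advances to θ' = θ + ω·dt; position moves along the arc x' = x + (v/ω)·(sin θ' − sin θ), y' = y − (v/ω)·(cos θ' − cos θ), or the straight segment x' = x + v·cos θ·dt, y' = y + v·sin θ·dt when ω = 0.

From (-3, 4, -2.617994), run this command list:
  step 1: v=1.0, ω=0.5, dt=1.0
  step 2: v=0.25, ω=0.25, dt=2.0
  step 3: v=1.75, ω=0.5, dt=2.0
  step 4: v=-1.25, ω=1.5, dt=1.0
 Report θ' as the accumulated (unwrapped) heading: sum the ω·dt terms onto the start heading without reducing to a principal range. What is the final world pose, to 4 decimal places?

(-3.5109, -0.3319, 0.8820)

step 1: θ'=-2.1180 (R=2.0000) → pose (-3.7080, 3.3085, -2.1180)
step 2: θ'=-1.6180 (R=1.0000) → pose (-3.8529, 2.8354, -1.6180)
step 3: θ'=-0.6180 (R=3.5000) → pose (-2.3847, -0.1824, -0.6180)
step 4: θ'=0.8820 (R=-0.8333) → pose (-3.5109, -0.3319, 0.8820)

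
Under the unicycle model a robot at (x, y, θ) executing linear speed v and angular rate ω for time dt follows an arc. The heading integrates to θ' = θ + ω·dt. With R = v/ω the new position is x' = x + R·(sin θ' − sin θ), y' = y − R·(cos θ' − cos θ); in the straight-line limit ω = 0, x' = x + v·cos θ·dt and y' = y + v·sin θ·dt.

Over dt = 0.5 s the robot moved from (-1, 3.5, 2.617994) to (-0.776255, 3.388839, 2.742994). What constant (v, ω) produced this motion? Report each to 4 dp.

Δθ = 2.742994 − 2.617994 = 0.125000
ω = Δθ/dt = 0.125000/0.5 = 0.2500
R = Δx/(sin θ' − sin θ) = -2.0000
v = R·ω = -2.0000·0.2500 = -0.5000

v = -0.5000, ω = 0.2500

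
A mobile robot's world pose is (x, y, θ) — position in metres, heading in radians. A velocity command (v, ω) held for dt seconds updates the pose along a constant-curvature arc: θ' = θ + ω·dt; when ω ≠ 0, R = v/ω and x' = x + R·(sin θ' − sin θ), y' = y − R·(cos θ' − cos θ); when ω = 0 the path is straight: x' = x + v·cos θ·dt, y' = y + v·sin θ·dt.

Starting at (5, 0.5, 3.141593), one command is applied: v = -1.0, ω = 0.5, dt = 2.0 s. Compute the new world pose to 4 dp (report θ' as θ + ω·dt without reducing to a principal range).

θ' = 3.1416 + 0.5·2.0 = 4.1416
R = v/ω = -1.0/0.5 = -2.0000
x' = 5 + -2.0000·(sin 4.1416 − sin 3.1416) = 6.6829
y' = 0.5 − -2.0000·(cos 4.1416 − cos 3.1416) = 1.4194

(6.6829, 1.4194, 4.1416)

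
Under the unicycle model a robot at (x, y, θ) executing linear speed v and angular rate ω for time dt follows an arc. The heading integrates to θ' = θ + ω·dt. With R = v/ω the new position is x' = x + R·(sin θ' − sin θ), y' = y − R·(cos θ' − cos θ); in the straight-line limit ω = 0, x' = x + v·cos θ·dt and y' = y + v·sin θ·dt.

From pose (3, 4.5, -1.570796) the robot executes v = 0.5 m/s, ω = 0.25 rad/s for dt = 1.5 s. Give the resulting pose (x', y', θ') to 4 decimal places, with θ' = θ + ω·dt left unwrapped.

(3.1390, 3.7675, -1.1958)

θ' = -1.5708 + 0.25·1.5 = -1.1958
R = v/ω = 0.5/0.25 = 2.0000
x' = 3 + 2.0000·(sin -1.1958 − sin -1.5708) = 3.1390
y' = 4.5 − 2.0000·(cos -1.1958 − cos -1.5708) = 3.7675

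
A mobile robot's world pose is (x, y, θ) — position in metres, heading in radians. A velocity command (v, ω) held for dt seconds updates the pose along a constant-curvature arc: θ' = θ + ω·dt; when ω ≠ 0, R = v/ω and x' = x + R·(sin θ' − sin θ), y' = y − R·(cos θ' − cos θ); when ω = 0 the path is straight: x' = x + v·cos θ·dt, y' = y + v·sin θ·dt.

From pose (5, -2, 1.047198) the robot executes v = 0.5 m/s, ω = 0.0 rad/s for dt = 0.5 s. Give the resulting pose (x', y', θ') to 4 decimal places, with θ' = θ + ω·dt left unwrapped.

(5.1250, -1.7835, 1.0472)

θ' = 1.0472 + 0.0·0.5 = 1.0472
ω = 0 → straight: x' = 5 + 0.5·cos(1.0472)·0.5 = 5.1250
y' = -2 + 0.5·sin(1.0472)·0.5 = -1.7835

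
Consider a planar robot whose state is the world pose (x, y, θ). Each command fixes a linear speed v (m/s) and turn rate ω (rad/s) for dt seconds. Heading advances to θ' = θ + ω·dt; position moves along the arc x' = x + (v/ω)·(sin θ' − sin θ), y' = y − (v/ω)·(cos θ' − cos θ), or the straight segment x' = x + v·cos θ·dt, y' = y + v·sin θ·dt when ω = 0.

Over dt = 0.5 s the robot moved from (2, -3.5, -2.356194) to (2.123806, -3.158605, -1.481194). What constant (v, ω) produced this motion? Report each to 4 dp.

v = -0.7500, ω = 1.7500

Δθ = -1.481194 − -2.356194 = 0.875000
ω = Δθ/dt = 0.875000/0.5 = 1.7500
R = −Δy/(cos θ' − cos θ) = -0.4286
v = R·ω = -0.4286·1.7500 = -0.7500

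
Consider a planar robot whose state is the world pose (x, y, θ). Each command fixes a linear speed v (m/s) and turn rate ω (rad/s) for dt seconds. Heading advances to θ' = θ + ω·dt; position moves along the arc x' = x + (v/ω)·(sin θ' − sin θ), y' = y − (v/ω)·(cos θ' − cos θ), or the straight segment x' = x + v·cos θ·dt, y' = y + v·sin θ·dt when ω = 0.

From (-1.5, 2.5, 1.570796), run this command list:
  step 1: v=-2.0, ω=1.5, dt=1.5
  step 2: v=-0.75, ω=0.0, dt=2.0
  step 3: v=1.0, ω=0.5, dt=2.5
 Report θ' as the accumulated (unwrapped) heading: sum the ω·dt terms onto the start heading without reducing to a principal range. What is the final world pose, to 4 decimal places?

(1.2214, 0.1471, 5.0708)

step 1: θ'=3.8208 (R=-1.3333) → pose (0.6709, 1.4626, 3.8208)
step 2: θ'=3.8208 (straight) → pose (1.8380, 2.4048, 3.8208)
step 3: θ'=5.0708 (R=2.0000) → pose (1.2214, 0.1471, 5.0708)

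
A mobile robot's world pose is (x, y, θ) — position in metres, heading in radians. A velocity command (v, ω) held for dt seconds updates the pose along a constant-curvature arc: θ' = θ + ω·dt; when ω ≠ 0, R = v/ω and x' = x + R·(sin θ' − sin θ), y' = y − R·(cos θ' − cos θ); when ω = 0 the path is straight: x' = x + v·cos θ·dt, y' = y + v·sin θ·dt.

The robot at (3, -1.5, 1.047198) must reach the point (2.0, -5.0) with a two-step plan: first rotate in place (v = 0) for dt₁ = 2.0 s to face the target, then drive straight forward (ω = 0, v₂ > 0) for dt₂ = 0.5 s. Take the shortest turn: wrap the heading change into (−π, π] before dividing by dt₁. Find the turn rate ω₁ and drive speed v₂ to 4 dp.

ω₁ = -1.4481, v₂ = 7.2801

heading to target = atan2(-5−-1.5, 2−3) = -1.8491
Δθ = wrap(-1.8491 − 1.0472) = -2.8963; ω₁ = Δθ/dt₁ = -1.4481
distance = √((2−3)² + (-5−-1.5)²) = 3.6401; v₂ = distance/dt₂ = 7.2801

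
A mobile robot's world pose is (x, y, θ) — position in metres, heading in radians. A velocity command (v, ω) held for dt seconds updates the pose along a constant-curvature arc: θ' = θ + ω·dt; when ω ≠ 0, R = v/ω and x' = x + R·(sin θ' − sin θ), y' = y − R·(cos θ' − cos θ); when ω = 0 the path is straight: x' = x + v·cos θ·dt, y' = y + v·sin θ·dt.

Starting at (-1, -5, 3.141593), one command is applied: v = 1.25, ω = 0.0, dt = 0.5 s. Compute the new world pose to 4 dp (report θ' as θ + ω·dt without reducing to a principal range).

(-1.6250, -5.0000, 3.1416)

θ' = 3.1416 + 0.0·0.5 = 3.1416
ω = 0 → straight: x' = -1 + 1.25·cos(3.1416)·0.5 = -1.6250
y' = -5 + 1.25·sin(3.1416)·0.5 = -5.0000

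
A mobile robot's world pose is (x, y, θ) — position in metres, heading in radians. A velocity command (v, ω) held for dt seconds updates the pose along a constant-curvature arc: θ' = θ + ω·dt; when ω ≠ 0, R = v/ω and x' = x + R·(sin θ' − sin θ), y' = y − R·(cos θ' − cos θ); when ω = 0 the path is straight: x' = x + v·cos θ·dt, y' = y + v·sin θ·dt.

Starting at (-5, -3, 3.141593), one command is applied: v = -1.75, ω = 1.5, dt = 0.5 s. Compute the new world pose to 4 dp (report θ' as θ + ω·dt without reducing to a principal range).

θ' = 3.1416 + 1.5·0.5 = 3.8916
R = v/ω = -1.75/1.5 = -1.1667
x' = -5 + -1.1667·(sin 3.8916 − sin 3.1416) = -4.2048
y' = -3 − -1.1667·(cos 3.8916 − cos 3.1416) = -2.6870

(-4.2048, -2.6870, 3.8916)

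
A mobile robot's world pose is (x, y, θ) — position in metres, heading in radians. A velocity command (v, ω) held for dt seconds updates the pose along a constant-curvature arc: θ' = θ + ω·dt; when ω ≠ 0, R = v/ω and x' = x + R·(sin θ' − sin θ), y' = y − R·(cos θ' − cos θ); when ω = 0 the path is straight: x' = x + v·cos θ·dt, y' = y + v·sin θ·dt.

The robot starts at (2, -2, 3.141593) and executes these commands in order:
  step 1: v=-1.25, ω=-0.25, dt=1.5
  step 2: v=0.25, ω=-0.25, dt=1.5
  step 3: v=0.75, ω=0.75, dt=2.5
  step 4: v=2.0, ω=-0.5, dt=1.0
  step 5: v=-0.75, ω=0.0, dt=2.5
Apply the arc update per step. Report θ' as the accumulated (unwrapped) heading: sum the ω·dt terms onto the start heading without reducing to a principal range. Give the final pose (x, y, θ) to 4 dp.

(2.1840, -2.8712, 3.7666)

step 1: θ'=2.7666 (R=5.0000) → pose (3.8314, -2.3475, 2.7666)
step 2: θ'=2.3916 (R=-1.0000) → pose (3.5160, -2.1486, 2.3916)
step 3: θ'=4.2666 (R=1.0000) → pose (1.9321, -2.4492, 4.2666)
step 4: θ'=3.7666 (R=-4.0000) → pose (0.6634, -3.9683, 3.7666)
step 5: θ'=3.7666 (straight) → pose (2.1840, -2.8712, 3.7666)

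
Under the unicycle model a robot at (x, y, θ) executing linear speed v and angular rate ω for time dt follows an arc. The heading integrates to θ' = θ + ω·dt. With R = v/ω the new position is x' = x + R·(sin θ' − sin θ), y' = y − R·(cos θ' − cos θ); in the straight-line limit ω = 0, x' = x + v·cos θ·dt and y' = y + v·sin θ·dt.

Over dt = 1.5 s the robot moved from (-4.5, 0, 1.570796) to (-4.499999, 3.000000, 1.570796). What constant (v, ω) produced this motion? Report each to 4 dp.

v = 2.0000, ω = 0.0000

Δθ = 1.570796 − 1.570796 = 0.000000
ω = Δθ/dt = 0.000000/1.5 = 0.0000
ω = 0 → v = (Δx·cos θ + Δy·sin θ)/dt = 2.0000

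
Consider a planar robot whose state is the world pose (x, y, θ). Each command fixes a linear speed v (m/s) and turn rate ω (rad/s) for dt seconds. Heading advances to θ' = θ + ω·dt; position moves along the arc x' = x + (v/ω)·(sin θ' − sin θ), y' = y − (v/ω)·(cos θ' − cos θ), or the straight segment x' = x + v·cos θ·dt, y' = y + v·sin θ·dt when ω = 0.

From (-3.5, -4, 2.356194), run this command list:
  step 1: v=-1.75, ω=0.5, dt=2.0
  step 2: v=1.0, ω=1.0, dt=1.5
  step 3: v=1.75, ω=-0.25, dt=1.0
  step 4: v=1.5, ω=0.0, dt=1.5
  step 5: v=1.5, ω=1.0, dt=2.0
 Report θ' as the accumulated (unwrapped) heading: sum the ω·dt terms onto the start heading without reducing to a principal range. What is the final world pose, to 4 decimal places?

step 1: θ'=3.3562 (R=-3.5000) → pose (-0.2798, -4.9448, 3.3562)
step 2: θ'=4.8562 (R=1.0000) → pose (-1.0565, -6.0652, 4.8562)
step 3: θ'=4.6062 (R=-7.0000) → pose (-1.0237, -7.8104, 4.6062)
step 4: θ'=4.6062 (straight) → pose (-1.2622, -10.0477, 4.6062)
step 5: θ'=6.6062 (R=1.5000) → pose (0.7055, -11.6291, 6.6062)

(0.7055, -11.6291, 6.6062)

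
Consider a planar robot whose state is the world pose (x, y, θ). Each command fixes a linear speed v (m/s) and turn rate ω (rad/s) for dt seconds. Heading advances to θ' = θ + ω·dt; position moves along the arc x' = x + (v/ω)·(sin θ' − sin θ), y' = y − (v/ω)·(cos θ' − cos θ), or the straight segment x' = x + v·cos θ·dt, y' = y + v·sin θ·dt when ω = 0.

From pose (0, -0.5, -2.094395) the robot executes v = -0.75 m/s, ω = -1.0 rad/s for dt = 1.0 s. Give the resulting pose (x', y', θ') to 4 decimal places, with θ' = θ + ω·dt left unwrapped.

θ' = -2.0944 + -1.0·1.0 = -3.0944
R = v/ω = -0.75/-1.0 = 0.7500
x' = 0 + 0.7500·(sin -3.0944 − sin -2.0944) = 0.6141
y' = -0.5 − 0.7500·(cos -3.0944 − cos -2.0944) = -0.1258

(0.6141, -0.1258, -3.0944)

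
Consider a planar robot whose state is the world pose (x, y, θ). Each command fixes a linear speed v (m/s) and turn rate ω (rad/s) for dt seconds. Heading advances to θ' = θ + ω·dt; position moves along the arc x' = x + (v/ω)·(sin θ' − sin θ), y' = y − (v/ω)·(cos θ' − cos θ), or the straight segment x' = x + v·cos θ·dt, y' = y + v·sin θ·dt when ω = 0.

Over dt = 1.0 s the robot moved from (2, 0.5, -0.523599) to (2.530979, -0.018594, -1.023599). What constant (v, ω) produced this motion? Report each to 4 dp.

v = 0.7500, ω = -0.5000

Δθ = -1.023599 − -0.523599 = -0.500000
ω = Δθ/dt = -0.500000/1.0 = -0.5000
R = Δx/(sin θ' − sin θ) = -1.5000
v = R·ω = -1.5000·-0.5000 = 0.7500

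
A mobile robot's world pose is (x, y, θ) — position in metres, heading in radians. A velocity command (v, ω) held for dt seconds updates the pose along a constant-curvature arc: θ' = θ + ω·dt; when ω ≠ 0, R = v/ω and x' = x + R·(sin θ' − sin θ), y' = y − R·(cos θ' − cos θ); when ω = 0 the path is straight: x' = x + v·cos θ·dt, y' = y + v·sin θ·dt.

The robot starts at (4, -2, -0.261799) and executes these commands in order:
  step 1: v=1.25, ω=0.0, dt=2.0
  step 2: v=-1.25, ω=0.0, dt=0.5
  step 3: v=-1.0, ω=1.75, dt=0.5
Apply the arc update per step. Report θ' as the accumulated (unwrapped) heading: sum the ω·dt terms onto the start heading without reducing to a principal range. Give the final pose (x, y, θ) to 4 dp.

step 1: θ'=-0.2618 (straight) → pose (6.4148, -2.6470, -0.2618)
step 2: θ'=-0.2618 (straight) → pose (5.8111, -2.4853, -0.2618)
step 3: θ'=0.6132 (R=-0.5714) → pose (5.3344, -2.5699, 0.6132)

(5.3344, -2.5699, 0.6132)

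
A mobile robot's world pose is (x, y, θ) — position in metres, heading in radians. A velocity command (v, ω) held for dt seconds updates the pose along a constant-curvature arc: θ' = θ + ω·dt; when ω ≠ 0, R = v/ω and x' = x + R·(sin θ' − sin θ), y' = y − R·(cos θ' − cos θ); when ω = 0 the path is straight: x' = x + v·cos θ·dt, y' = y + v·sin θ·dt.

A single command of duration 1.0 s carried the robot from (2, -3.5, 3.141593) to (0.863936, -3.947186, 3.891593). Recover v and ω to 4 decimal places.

v = 1.2500, ω = 0.7500

Δθ = 3.891593 − 3.141593 = 0.750000
ω = Δθ/dt = 0.750000/1.0 = 0.7500
R = Δx/(sin θ' − sin θ) = 1.6667
v = R·ω = 1.6667·0.7500 = 1.2500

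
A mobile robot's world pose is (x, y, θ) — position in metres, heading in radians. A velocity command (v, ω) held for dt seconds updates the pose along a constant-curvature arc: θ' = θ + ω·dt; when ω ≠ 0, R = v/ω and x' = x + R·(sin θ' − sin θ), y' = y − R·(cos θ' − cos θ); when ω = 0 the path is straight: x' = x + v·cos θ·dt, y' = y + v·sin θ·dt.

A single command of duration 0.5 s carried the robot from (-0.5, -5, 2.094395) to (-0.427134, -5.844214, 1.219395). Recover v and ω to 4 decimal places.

Δθ = 1.219395 − 2.094395 = -0.875000
ω = Δθ/dt = -0.875000/0.5 = -1.7500
R = −Δy/(cos θ' − cos θ) = 1.0000
v = R·ω = 1.0000·-1.7500 = -1.7500

v = -1.7500, ω = -1.7500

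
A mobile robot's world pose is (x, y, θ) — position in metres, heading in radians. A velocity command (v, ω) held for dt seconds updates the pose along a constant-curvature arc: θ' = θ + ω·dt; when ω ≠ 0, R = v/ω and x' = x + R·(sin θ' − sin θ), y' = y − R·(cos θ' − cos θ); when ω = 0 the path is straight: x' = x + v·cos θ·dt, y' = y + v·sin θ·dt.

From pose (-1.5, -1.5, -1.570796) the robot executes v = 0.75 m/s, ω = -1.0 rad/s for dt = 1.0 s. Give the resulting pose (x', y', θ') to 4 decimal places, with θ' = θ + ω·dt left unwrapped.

(-1.8448, -2.1311, -2.5708)

θ' = -1.5708 + -1.0·1.0 = -2.5708
R = v/ω = 0.75/-1.0 = -0.7500
x' = -1.5 + -0.7500·(sin -2.5708 − sin -1.5708) = -1.8448
y' = -1.5 − -0.7500·(cos -2.5708 − cos -1.5708) = -2.1311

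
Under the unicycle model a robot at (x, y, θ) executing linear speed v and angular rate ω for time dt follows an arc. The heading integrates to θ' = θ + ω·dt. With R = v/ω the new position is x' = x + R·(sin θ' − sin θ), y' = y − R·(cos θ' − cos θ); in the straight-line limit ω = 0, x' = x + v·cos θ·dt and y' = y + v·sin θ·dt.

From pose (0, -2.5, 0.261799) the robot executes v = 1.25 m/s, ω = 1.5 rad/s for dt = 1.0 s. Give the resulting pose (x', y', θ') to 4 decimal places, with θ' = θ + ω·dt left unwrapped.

θ' = 0.2618 + 1.5·1.0 = 1.7618
R = v/ω = 1.25/1.5 = 0.8333
x' = 0 + 0.8333·(sin 1.7618 − sin 0.2618) = 0.6025
y' = -2.5 − 0.8333·(cos 1.7618 − cos 0.2618) = -1.5369

(0.6025, -1.5369, 1.7618)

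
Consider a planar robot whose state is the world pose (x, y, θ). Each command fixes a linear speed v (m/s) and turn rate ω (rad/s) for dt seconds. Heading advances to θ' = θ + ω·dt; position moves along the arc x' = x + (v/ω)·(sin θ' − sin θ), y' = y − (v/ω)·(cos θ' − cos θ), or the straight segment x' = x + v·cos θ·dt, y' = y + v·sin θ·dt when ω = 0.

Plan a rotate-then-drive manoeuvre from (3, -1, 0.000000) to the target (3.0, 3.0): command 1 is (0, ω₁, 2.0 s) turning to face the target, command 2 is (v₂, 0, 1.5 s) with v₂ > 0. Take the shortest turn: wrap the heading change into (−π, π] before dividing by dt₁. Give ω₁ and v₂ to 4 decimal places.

ω₁ = 0.7854, v₂ = 2.6667

heading to target = atan2(3−-1, 3−3) = 1.5708
Δθ = wrap(1.5708 − 0.0000) = 1.5708; ω₁ = Δθ/dt₁ = 0.7854
distance = √((3−3)² + (3−-1)²) = 4.0000; v₂ = distance/dt₂ = 2.6667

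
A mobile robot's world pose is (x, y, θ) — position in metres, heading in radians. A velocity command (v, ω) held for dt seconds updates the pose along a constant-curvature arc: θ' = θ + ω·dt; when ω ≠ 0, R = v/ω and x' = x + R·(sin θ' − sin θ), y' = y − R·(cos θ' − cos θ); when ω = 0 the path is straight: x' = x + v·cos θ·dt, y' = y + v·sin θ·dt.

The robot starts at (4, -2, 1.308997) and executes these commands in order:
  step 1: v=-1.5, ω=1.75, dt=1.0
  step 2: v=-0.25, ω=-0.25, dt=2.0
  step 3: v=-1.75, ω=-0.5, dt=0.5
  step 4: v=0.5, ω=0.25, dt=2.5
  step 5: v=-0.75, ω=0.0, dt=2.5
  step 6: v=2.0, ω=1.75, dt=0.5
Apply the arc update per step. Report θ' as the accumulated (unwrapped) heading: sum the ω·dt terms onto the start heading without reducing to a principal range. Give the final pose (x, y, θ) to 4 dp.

(5.7128, -3.8009, 3.8090)

step 1: θ'=3.0590 (R=-0.8571) → pose (4.7572, -3.0761, 3.0590)
step 2: θ'=2.5590 (R=1.0000) → pose (5.2249, -3.2376, 2.5590)
step 3: θ'=2.3090 (R=3.5000) → pose (5.8881, -3.8049, 2.3090)
step 4: θ'=2.9340 (R=2.0000) → pose (4.8210, -3.1938, 2.9340)
step 5: θ'=2.9340 (straight) → pose (6.6557, -3.5802, 2.9340)
step 6: θ'=3.8090 (R=1.1429) → pose (5.7128, -3.8009, 3.8090)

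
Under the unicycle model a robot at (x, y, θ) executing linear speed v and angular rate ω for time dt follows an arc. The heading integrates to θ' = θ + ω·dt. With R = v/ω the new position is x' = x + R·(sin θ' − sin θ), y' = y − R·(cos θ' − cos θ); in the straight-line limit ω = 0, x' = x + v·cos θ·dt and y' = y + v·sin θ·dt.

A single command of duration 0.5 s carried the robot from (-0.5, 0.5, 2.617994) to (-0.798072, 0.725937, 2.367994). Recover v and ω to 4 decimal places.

v = 0.7500, ω = -0.5000

Δθ = 2.367994 − 2.617994 = -0.250000
ω = Δθ/dt = -0.250000/0.5 = -0.5000
R = Δx/(sin θ' − sin θ) = -1.5000
v = R·ω = -1.5000·-0.5000 = 0.7500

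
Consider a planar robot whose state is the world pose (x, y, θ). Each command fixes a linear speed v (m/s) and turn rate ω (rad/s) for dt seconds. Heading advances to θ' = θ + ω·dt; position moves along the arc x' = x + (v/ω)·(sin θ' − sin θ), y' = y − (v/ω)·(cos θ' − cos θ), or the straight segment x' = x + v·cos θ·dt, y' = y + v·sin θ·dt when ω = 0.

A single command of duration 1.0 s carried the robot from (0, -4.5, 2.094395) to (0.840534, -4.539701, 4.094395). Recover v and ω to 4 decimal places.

v = -1.0000, ω = 2.0000

Δθ = 4.094395 − 2.094395 = 2.000000
ω = Δθ/dt = 2.000000/1.0 = 2.0000
R = Δx/(sin θ' − sin θ) = -0.5000
v = R·ω = -0.5000·2.0000 = -1.0000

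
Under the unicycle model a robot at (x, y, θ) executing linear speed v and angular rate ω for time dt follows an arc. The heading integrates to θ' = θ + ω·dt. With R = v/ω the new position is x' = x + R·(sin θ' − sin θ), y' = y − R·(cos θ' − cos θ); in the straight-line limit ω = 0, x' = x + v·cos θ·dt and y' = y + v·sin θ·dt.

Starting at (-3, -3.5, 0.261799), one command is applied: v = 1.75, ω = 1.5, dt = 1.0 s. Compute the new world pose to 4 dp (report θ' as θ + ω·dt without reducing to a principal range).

(-2.1565, -2.1516, 1.7618)

θ' = 0.2618 + 1.5·1.0 = 1.7618
R = v/ω = 1.75/1.5 = 1.1667
x' = -3 + 1.1667·(sin 1.7618 − sin 0.2618) = -2.1565
y' = -3.5 − 1.1667·(cos 1.7618 − cos 0.2618) = -2.1516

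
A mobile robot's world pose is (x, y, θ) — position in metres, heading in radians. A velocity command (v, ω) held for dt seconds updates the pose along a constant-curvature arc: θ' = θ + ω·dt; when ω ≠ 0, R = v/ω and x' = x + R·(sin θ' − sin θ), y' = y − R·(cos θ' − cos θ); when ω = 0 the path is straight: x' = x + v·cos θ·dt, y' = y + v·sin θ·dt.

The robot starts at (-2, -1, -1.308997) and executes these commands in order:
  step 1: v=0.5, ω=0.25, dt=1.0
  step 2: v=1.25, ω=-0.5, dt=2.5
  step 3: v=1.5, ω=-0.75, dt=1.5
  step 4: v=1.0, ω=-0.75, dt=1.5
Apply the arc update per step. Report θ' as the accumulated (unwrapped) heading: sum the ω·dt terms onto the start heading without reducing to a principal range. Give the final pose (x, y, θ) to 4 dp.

(-5.1315, -3.8648, -4.5590)

step 1: θ'=-1.0590 (R=2.0000) → pose (-1.8119, -1.4619, -1.0590)
step 2: θ'=-2.3090 (R=-2.5000) → pose (-2.1423, -4.3686, -2.3090)
step 3: θ'=-3.4340 (R=-2.0000) → pose (-4.1982, -4.9378, -3.4340)
step 4: θ'=-4.5590 (R=-1.3333) → pose (-5.1315, -3.8648, -4.5590)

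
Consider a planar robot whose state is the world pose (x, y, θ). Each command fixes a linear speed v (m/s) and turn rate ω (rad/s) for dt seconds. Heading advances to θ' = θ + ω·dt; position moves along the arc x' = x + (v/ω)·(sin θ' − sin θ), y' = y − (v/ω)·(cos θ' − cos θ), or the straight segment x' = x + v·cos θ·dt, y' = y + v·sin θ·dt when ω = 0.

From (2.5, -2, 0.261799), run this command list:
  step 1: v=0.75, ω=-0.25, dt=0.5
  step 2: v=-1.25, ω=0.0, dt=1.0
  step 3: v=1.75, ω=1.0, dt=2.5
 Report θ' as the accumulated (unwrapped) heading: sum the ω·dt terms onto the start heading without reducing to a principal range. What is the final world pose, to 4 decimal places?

step 1: θ'=0.1368 (R=-3.0000) → pose (2.8673, -1.9258, 0.1368)
step 2: θ'=0.1368 (straight) → pose (1.6290, -2.0963, 0.1368)
step 3: θ'=2.6368 (R=1.7500) → pose (2.2367, 1.1691, 2.6368)

(2.2367, 1.1691, 2.6368)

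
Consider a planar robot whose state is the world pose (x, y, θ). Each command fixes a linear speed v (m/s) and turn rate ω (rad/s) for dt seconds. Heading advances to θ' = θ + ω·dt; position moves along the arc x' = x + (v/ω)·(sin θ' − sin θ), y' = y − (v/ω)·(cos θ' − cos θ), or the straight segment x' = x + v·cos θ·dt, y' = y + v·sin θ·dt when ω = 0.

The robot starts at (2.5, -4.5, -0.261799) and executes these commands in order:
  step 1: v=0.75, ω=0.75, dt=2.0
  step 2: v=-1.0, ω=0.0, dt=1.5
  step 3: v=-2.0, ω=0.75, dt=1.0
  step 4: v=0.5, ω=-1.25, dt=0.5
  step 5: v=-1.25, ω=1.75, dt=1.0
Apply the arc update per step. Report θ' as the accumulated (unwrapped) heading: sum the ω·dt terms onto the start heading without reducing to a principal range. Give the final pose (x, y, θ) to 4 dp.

step 1: θ'=1.2382 (R=1.0000) → pose (3.7040, -3.8606, 1.2382)
step 2: θ'=1.2382 (straight) → pose (3.2143, -5.2784, 1.2382)
step 3: θ'=1.9882 (R=-2.6667) → pose (3.2971, -7.2301, 1.9882)
step 4: θ'=1.3632 (R=-0.4000) → pose (3.2713, -6.9855, 1.3632)
step 5: θ'=3.1132 (R=-0.7143) → pose (3.9500, -7.8467, 3.1132)

(3.9500, -7.8467, 3.1132)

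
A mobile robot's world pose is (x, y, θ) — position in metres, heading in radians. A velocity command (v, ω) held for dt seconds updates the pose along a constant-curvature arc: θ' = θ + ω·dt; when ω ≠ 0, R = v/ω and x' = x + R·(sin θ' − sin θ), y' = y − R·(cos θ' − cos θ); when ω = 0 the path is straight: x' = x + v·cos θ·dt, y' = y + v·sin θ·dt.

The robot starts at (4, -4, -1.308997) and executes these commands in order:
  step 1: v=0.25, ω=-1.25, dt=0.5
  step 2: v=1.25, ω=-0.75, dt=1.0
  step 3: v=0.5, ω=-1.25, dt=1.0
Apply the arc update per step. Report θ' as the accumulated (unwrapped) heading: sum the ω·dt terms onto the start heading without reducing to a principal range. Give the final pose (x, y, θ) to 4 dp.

(2.7106, -4.9479, -3.9340)

step 1: θ'=-1.9340 (R=-0.2000) → pose (3.9938, -4.1228, -1.9340)
step 2: θ'=-2.6840 (R=-1.6667) → pose (3.1721, -5.0259, -2.6840)
step 3: θ'=-3.9340 (R=-0.4000) → pose (2.7106, -4.9479, -3.9340)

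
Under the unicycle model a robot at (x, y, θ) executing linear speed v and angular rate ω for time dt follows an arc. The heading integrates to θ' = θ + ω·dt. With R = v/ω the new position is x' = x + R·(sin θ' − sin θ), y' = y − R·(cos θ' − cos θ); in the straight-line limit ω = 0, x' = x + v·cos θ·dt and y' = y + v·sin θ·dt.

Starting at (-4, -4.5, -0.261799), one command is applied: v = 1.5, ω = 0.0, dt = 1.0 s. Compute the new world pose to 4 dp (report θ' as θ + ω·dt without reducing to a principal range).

(-2.5511, -4.8882, -0.2618)

θ' = -0.2618 + 0.0·1.0 = -0.2618
ω = 0 → straight: x' = -4 + 1.5·cos(-0.2618)·1.0 = -2.5511
y' = -4.5 + 1.5·sin(-0.2618)·1.0 = -4.8882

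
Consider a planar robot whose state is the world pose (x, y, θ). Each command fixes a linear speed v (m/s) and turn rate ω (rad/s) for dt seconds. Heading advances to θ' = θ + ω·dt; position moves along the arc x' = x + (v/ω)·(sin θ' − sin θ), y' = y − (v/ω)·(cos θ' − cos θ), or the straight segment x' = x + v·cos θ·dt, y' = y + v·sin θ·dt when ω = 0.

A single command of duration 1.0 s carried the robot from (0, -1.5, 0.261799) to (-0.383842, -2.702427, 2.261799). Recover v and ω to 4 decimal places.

Δθ = 2.261799 − 0.261799 = 2.000000
ω = Δθ/dt = 2.000000/1.0 = 2.0000
R = −Δy/(cos θ' − cos θ) = -0.7500
v = R·ω = -0.7500·2.0000 = -1.5000

v = -1.5000, ω = 2.0000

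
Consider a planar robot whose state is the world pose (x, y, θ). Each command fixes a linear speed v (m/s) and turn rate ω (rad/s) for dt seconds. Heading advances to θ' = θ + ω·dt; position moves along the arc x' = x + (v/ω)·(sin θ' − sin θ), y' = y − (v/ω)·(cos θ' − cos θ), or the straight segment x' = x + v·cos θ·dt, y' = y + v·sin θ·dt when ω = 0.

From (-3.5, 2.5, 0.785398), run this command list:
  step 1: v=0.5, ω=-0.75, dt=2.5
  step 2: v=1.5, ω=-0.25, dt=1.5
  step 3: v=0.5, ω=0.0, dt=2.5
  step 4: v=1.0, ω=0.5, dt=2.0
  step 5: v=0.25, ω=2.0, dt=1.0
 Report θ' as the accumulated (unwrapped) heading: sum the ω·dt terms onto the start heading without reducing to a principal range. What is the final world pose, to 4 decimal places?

(-0.3841, -2.5155, 1.5354)

step 1: θ'=-1.0896 (R=-0.6667) → pose (-2.4376, 2.3372, -1.0896)
step 2: θ'=-1.4646 (R=-6.0000) → pose (-1.7901, 0.1961, -1.4646)
step 3: θ'=-1.4646 (straight) → pose (-1.6576, -1.0469, -1.4646)
step 4: θ'=-0.4646 (R=2.0000) → pose (-0.5650, -2.6229, -0.4646)
step 5: θ'=1.5354 (R=0.1250) → pose (-0.3841, -2.5155, 1.5354)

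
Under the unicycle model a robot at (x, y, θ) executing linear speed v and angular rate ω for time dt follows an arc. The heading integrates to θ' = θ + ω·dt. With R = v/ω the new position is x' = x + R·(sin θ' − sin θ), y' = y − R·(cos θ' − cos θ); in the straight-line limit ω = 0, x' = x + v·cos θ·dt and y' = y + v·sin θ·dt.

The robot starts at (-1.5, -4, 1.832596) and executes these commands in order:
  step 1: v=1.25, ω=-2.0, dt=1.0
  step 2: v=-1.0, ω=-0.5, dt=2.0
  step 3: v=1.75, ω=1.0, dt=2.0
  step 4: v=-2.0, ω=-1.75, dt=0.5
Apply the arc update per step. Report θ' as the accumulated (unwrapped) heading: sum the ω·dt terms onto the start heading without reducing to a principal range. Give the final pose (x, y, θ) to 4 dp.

step 1: θ'=-0.1674 (R=-0.6250) → pose (-0.7922, -3.2220, -0.1674)
step 2: θ'=-1.1674 (R=2.0000) → pose (-2.2984, -2.0350, -1.1674)
step 3: θ'=0.8326 (R=1.7500) → pose (0.6056, -2.5257, 0.8326)
step 4: θ'=-0.0424 (R=1.1429) → pose (-0.2882, -2.8985, -0.0424)

(-0.2882, -2.8985, -0.0424)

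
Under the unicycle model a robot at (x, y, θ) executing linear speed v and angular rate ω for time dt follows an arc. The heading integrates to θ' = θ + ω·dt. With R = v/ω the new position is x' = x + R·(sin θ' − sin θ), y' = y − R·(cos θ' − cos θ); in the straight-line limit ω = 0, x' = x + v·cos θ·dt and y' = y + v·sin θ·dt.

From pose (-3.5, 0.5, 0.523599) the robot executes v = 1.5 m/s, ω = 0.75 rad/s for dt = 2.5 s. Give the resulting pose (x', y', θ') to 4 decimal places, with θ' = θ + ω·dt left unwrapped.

(-3.1470, 3.7049, 2.3986)

θ' = 0.5236 + 0.75·2.5 = 2.3986
R = v/ω = 1.5/0.75 = 2.0000
x' = -3.5 + 2.0000·(sin 2.3986 − sin 0.5236) = -3.1470
y' = 0.5 − 2.0000·(cos 2.3986 − cos 0.5236) = 3.7049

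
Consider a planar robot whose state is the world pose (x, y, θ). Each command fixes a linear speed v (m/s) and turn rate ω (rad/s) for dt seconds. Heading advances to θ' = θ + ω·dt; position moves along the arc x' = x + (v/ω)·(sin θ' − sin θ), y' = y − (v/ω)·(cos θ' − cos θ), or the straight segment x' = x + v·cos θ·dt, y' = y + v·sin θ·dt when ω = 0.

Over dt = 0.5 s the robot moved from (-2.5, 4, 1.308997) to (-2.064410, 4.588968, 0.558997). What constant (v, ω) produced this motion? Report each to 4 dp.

Δθ = 0.558997 − 1.308997 = -0.750000
ω = Δθ/dt = -0.750000/0.5 = -1.5000
R = −Δy/(cos θ' − cos θ) = -1.0000
v = R·ω = -1.0000·-1.5000 = 1.5000

v = 1.5000, ω = -1.5000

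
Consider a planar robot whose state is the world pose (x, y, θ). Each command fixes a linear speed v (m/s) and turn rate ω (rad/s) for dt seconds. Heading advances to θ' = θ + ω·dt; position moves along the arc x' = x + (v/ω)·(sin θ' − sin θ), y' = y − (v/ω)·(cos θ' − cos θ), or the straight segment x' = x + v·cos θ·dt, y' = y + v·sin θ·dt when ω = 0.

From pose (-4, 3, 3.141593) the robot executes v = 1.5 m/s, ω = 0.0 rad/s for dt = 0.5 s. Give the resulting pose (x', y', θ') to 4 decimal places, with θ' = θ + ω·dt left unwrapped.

(-4.7500, 3.0000, 3.1416)

θ' = 3.1416 + 0.0·0.5 = 3.1416
ω = 0 → straight: x' = -4 + 1.5·cos(3.1416)·0.5 = -4.7500
y' = 3 + 1.5·sin(3.1416)·0.5 = 3.0000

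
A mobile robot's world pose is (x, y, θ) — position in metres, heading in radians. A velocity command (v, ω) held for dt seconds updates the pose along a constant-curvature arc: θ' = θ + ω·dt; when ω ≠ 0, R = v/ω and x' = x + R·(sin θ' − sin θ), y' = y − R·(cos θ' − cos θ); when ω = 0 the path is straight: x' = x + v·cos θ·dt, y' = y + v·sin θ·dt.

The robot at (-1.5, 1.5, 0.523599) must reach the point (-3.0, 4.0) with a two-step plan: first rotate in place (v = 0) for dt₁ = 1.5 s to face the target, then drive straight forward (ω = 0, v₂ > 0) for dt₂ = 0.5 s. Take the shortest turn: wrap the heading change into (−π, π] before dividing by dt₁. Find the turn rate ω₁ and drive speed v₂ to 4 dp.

heading to target = atan2(4−1.5, -3−-1.5) = 2.1112
Δθ = wrap(2.1112 − 0.5236) = 1.5876; ω₁ = Δθ/dt₁ = 1.0584
distance = √((-3−-1.5)² + (4−1.5)²) = 2.9155; v₂ = distance/dt₂ = 5.8310

ω₁ = 1.0584, v₂ = 5.8310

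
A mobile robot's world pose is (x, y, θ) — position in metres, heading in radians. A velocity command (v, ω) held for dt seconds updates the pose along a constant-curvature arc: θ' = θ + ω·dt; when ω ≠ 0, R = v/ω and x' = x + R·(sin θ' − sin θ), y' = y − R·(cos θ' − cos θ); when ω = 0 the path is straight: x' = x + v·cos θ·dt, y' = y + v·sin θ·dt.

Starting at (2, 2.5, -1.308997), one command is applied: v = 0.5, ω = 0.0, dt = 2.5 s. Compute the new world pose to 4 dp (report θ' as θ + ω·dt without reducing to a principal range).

θ' = -1.3090 + 0.0·2.5 = -1.3090
ω = 0 → straight: x' = 2 + 0.5·cos(-1.3090)·2.5 = 2.3235
y' = 2.5 + 0.5·sin(-1.3090)·2.5 = 1.2926

(2.3235, 1.2926, -1.3090)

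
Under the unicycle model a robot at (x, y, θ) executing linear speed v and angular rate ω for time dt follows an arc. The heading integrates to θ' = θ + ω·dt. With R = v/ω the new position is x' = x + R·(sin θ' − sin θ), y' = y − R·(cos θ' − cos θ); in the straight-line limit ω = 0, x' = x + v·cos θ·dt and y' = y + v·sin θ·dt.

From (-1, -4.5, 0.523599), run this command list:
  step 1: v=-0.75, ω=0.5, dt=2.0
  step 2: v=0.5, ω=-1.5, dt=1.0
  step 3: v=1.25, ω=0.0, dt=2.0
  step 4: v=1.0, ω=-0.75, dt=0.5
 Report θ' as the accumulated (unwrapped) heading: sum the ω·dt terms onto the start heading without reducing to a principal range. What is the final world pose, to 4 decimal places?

step 1: θ'=1.5236 (R=-1.5000) → pose (-1.7483, -5.7283, 1.5236)
step 2: θ'=0.0236 (R=-0.3333) → pose (-1.4232, -5.4108, 0.0236)
step 3: θ'=0.0236 (straight) → pose (1.0761, -5.3518, 0.0236)
step 4: θ'=-0.3514 (R=-1.3333) → pose (1.5665, -5.4329, -0.3514)

(1.5665, -5.4329, -0.3514)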